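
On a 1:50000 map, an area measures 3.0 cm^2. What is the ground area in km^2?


ground_area = 3.0 * (50000/100)^2 = 750000.0 m^2 = 0.75 km^2

0.75 km^2


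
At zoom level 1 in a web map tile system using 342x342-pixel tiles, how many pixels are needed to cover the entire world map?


tiles per axis = 2^1 = 2
total tiles = 2^2 = 4
pixels per axis = 2 * 342 = 684
total pixels = 684^2 = 467856

467856 pixels


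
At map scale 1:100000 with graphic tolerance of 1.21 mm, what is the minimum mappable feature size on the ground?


ground = 1.21 mm * 100000 / 1000 = 121.0 m

121.0 m


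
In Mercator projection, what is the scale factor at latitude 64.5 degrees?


SF = 1 / cos(64.5) = 1 / 0.430511 = 2.323

2.323


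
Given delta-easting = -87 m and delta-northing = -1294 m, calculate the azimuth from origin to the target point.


az = atan2(-87, -1294) = -176.2 deg
adjusted to 0-360: 183.8 degrees

183.8 degrees


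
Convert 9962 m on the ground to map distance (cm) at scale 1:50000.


map_cm = 9962 * 100 / 50000 = 19.924 cm ≈ 19.92 cm

19.92 cm


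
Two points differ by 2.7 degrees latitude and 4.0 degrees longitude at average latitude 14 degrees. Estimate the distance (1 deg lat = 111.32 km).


dlat_km = 2.7 * 111.32 = 300.564
dlon_km = 4.0 * 111.32 * cos(14) ≈ 432.053
dist = sqrt(300.564^2 + 432.053^2) ≈ 526.3 km

526.3 km


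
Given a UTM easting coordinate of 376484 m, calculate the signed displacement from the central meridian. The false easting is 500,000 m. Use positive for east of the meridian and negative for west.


displacement = 376484 - 500000 = -123516 m

-123516 m


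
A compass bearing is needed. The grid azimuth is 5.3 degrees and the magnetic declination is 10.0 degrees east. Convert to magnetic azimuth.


magnetic azimuth = grid azimuth - declination (east +ve)
mag_az = 5.3 - 10.0 = 355.3 degrees

355.3 degrees


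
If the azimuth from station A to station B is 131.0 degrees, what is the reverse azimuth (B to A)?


back azimuth = (131.0 + 180) mod 360 = 311.0 degrees

311.0 degrees


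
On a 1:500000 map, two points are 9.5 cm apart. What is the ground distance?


ground = 9.5 cm * 500000 / 100 = 47500.0 m = 47.5 km

47.5 km


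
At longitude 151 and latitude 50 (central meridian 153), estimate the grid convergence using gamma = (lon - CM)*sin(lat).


gamma = (151 - 153) * sin(50) = -2 * 0.766044 = -1.532 degrees

-1.532 degrees


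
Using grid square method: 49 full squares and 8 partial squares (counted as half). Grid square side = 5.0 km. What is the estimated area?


effective squares = 49 + 8 * 0.5 = 53.0
area = 53.0 * 25.0 = 1325.0 km^2

1325.0 km^2


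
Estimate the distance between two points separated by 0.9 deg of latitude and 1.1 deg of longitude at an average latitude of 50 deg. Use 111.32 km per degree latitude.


dlat_km = 0.9 * 111.32 = 100.188
dlon_km = 1.1 * 111.32 * cos(50) ≈ 78.711
dist = sqrt(100.188^2 + 78.711^2) ≈ 127.4 km

127.4 km


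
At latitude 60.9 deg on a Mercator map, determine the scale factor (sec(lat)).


SF = 1 / cos(60.9) = 1 / 0.486335 = 2.056

2.056


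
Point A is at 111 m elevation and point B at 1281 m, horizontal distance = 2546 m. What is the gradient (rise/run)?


gradient = (1281 - 111) / 2546 = 1170 / 2546 = 0.4595

0.4595


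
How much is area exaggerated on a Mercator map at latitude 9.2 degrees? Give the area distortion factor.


area_distortion = 1/cos^2(9.2) = 1.026

1.026


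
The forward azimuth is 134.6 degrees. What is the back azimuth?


back azimuth = (134.6 + 180) mod 360 = 314.6 degrees

314.6 degrees


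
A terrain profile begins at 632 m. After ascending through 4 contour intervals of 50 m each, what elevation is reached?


elevation = 632 + 4 * 50 = 832 m

832 m


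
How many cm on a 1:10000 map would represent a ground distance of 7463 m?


map_cm = 7463 * 100 / 10000 = 74.63 cm

74.63 cm


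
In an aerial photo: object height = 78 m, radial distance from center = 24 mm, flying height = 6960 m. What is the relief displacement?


d = h * r / H = 78 * 24 / 6960 = 0.27 mm

0.27 mm


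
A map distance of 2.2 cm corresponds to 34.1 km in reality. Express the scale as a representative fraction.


ground = 34.1 km = 3410000 cm; RF denominator = ground / map = 3410000 / 2.2 = 1550000; RF = 1:1550000

1:1550000


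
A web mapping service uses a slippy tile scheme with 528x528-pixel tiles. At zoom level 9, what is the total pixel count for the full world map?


tiles per axis = 2^9 = 512
total tiles = 512^2 = 262144
pixels per axis = 512 * 528 = 270336
total pixels = 270336^2 = 73081552896

73081552896 pixels


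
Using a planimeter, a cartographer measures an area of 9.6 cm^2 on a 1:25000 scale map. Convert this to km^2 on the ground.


ground_area = 9.6 * (25000/100)^2 = 600000.0 m^2 = 0.6 km^2

0.6 km^2


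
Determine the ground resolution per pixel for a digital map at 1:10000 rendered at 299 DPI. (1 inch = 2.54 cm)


pixel_cm = 2.54 / 299 ≈ 0.008495 cm
ground = pixel_cm * 10000 / 100 = 2.54 * 10000 / (299 * 100) = 25400 / 29900 ≈ 0.85 m

0.85 m


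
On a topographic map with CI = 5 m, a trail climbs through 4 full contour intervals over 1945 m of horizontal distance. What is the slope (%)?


elevation change = 4 * 5 = 20 m
slope = 20 / 1945 * 100 = 1.0%

1.0%


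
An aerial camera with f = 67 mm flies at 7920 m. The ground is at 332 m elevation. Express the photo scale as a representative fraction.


scale = f / (H - h) = 67 mm / 7588 m = 67 / 7588000 = 1:113254

1:113254


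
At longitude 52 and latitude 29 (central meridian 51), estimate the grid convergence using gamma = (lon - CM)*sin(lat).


gamma = (52 - 51) * sin(29) = 1 * 0.48481 = 0.485 degrees

0.485 degrees


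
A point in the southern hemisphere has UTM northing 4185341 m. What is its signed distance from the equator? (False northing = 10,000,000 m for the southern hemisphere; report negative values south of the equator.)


For southern: actual = 4185341 - 10000000 = -5814659 m

-5814659 m


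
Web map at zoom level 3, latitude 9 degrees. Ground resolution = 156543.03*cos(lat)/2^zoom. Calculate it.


res = 156543.03 * cos(9) / 2^3 = 156543.03 * 0.98768834 / 8 = 19326.97 m/pixel

19326.97 m/pixel


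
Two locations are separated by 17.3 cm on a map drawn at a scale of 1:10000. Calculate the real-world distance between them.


ground = 17.3 cm * 10000 / 100 = 1730.0 m = 1.73 km

1.73 km


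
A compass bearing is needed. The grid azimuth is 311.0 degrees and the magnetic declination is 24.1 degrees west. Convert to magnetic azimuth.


magnetic azimuth = grid azimuth - declination (east +ve)
mag_az = 311.0 - -24.1 = 335.1 degrees

335.1 degrees


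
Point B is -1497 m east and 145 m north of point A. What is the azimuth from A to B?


az = atan2(-1497, 145) = -84.5 deg
adjusted to 0-360: 275.5 degrees

275.5 degrees


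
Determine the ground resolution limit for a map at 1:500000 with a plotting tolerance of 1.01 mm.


ground = 1.01 mm * 500000 / 1000 = 505.0 m

505.0 m


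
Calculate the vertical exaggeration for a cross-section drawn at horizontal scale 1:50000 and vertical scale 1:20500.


VE = horizontal_scale / vertical_scale = 50000 / 20500 ≈ 2.4

2.4x


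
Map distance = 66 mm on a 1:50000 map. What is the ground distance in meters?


ground = 66 mm * 50000 / 1000 = 3300.0 m

3300.0 m


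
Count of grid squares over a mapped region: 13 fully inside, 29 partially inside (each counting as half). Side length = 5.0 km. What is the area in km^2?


effective squares = 13 + 29 * 0.5 = 27.5
area = 27.5 * 25.0 = 687.5 km^2

687.5 km^2


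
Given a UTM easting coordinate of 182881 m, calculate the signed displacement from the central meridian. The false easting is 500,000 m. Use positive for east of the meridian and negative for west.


displacement = 182881 - 500000 = -317119 m

-317119 m


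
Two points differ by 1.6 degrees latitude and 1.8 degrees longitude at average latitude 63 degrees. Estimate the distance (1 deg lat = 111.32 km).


dlat_km = 1.6 * 111.32 = 178.112
dlon_km = 1.8 * 111.32 * cos(63) ≈ 90.969
dist = sqrt(178.112^2 + 90.969^2) ≈ 200.0 km

200.0 km


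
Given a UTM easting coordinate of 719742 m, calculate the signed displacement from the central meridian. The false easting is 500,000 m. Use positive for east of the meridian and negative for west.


displacement = 719742 - 500000 = 219742 m

219742 m


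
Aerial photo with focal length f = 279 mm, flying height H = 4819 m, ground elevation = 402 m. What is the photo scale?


scale = f / (H - h) = 279 mm / 4417 m = 279 / 4417000 = 1:15832

1:15832


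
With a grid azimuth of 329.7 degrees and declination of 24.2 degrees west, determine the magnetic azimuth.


magnetic azimuth = grid azimuth - declination (east +ve)
mag_az = 329.7 - -24.2 = 353.9 degrees

353.9 degrees


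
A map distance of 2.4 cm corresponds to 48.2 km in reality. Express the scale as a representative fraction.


ground = 48.2 km = 4820000 cm; RF denominator = ground / map = 4820000 / 2.4 ≈ 2008333; RF = 1:2008333

1:2008333


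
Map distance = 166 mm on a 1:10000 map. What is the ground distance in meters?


ground = 166 mm * 10000 / 1000 = 1660.0 m

1660.0 m


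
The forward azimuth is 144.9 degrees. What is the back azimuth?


back azimuth = (144.9 + 180) mod 360 = 324.9 degrees

324.9 degrees


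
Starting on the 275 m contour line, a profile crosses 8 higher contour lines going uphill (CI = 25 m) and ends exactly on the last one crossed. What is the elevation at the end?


elevation = 275 + 8 * 25 = 475 m

475 m


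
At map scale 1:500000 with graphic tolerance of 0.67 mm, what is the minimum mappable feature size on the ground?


ground = 0.67 mm * 500000 / 1000 = 335.0 m

335.0 m


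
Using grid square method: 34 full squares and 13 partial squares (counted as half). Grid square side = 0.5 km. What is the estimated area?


effective squares = 34 + 13 * 0.5 = 40.5
area = 40.5 * 0.25 = 10.125 km^2

10.125 km^2


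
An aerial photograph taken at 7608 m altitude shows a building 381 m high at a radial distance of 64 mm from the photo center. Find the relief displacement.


d = h * r / H = 381 * 64 / 7608 = 3.21 mm

3.21 mm


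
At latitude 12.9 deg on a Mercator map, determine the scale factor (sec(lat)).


SF = 1 / cos(12.9) = 1 / 0.974761 = 1.026

1.026


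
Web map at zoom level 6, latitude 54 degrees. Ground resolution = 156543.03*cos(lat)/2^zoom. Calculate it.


res = 156543.03 * cos(54) / 2^6 = 156543.03 * 0.58778525 / 64 = 1437.71 m/pixel

1437.71 m/pixel


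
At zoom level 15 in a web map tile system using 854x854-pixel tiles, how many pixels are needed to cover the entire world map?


tiles per axis = 2^15 = 32768
total tiles = 32768^2 = 1073741824
pixels per axis = 32768 * 854 = 27983872
total pixels = 27983872^2 = 783097092112384

783097092112384 pixels


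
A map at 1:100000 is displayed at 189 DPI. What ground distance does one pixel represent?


pixel_cm = 2.54 / 189 ≈ 0.013439 cm
ground = pixel_cm * 100000 / 100 = 2.54 * 100000 / (189 * 100) = 254000 / 18900 ≈ 13.44 m

13.44 m


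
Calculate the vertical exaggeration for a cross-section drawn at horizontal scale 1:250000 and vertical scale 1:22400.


VE = horizontal_scale / vertical_scale = 250000 / 22400 ≈ 11.2

11.2x


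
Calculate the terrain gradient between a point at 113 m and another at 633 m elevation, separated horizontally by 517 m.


gradient = (633 - 113) / 517 = 520 / 517 = 1.0058

1.0058


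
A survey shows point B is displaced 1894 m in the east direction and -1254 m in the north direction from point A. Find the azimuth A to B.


az = atan2(1894, -1254) = 123.5 deg
adjusted to 0-360: 123.5 degrees

123.5 degrees


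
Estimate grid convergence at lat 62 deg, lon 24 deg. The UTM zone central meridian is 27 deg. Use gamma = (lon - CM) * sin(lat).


gamma = (24 - 27) * sin(62) = -3 * 0.882948 = -2.649 degrees

-2.649 degrees


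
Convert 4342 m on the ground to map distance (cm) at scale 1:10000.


map_cm = 4342 * 100 / 10000 = 43.42 cm

43.42 cm


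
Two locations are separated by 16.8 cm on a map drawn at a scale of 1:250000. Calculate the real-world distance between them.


ground = 16.8 cm * 250000 / 100 = 42000.0 m = 42.0 km

42.0 km


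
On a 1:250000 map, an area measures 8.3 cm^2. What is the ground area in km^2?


ground_area = 8.3 * (250000/100)^2 = 51875000.0 m^2 = 51.875 km^2

51.875 km^2


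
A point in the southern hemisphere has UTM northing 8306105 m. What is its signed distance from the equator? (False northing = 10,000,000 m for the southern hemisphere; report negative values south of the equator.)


For southern: actual = 8306105 - 10000000 = -1693895 m

-1693895 m


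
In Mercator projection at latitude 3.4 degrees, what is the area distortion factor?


area_distortion = 1/cos^2(3.4) = 1.004

1.004


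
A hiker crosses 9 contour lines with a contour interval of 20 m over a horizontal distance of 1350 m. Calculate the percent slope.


elevation change = 9 * 20 = 180 m
slope = 180 / 1350 * 100 = 13.3%

13.3%


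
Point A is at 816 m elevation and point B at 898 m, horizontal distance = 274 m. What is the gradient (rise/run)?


gradient = (898 - 816) / 274 = 82 / 274 = 0.2993

0.2993


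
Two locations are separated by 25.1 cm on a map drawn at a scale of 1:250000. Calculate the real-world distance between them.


ground = 25.1 cm * 250000 / 100 = 62750.0 m = 62.75 km

62.75 km


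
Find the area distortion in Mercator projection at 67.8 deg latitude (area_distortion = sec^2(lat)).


area_distortion = 1/cos^2(67.8) = 7.005

7.005


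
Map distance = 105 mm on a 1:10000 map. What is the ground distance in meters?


ground = 105 mm * 10000 / 1000 = 1050.0 m

1050.0 m


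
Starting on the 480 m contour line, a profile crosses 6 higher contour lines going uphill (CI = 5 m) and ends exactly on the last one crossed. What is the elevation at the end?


elevation = 480 + 6 * 5 = 510 m

510 m


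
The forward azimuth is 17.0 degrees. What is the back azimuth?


back azimuth = (17.0 + 180) mod 360 = 197.0 degrees

197.0 degrees


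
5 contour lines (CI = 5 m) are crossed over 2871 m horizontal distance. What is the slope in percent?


elevation change = 5 * 5 = 25 m
slope = 25 / 2871 * 100 = 0.9%

0.9%


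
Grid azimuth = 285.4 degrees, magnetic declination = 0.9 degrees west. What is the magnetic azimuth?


magnetic azimuth = grid azimuth - declination (east +ve)
mag_az = 285.4 - -0.9 = 286.3 degrees

286.3 degrees


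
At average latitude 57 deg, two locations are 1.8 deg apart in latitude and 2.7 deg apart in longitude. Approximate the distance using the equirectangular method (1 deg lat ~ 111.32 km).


dlat_km = 1.8 * 111.32 = 200.376
dlon_km = 2.7 * 111.32 * cos(57) ≈ 163.699
dist = sqrt(200.376^2 + 163.699^2) ≈ 258.7 km

258.7 km


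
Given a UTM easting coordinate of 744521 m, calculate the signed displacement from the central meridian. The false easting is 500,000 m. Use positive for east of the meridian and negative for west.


displacement = 744521 - 500000 = 244521 m

244521 m


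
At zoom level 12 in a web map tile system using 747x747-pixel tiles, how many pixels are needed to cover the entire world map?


tiles per axis = 2^12 = 4096
total tiles = 4096^2 = 16777216
pixels per axis = 4096 * 747 = 3059712
total pixels = 3059712^2 = 9361837522944

9361837522944 pixels


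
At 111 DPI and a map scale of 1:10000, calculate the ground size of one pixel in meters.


pixel_cm = 2.54 / 111 ≈ 0.022883 cm
ground = pixel_cm * 10000 / 100 = 2.54 * 10000 / (111 * 100) = 25400 / 11100 ≈ 2.29 m

2.29 m


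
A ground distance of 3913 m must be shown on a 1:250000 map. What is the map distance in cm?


map_cm = 3913 * 100 / 250000 = 1.5652 cm ≈ 1.57 cm

1.57 cm


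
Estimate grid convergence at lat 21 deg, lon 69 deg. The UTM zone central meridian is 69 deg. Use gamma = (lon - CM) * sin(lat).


gamma = (69 - 69) * sin(21) = 0 * 0.358368 = 0.0 degrees

0.0 degrees


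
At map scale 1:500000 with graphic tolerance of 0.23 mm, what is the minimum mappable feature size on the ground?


ground = 0.23 mm * 500000 / 1000 = 115.0 m

115.0 m


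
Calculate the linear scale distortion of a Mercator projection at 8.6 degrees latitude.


SF = 1 / cos(8.6) = 1 / 0.988756 = 1.011

1.011


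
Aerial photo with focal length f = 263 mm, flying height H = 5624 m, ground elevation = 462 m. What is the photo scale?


scale = f / (H - h) = 263 mm / 5162 m = 263 / 5162000 = 1:19627

1:19627


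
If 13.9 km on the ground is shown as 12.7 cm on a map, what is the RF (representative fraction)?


ground = 13.9 km = 1390000 cm; RF denominator = ground / map = 1390000 / 12.7 ≈ 109449; RF = 1:109449

1:109449


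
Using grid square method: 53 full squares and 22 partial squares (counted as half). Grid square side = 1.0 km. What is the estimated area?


effective squares = 53 + 22 * 0.5 = 64.0
area = 64.0 * 1.0 = 64.0 km^2

64.0 km^2


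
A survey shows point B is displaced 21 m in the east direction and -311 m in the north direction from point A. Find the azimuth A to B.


az = atan2(21, -311) = 176.1 deg
adjusted to 0-360: 176.1 degrees

176.1 degrees


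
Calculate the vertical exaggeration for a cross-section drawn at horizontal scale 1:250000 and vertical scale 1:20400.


VE = horizontal_scale / vertical_scale = 250000 / 20400 ≈ 12.3

12.3x


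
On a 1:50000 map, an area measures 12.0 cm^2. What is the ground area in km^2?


ground_area = 12.0 * (50000/100)^2 = 3000000.0 m^2 = 3.0 km^2

3.0 km^2


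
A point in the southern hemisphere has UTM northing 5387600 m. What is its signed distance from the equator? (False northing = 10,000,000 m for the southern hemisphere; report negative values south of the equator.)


For southern: actual = 5387600 - 10000000 = -4612400 m

-4612400 m


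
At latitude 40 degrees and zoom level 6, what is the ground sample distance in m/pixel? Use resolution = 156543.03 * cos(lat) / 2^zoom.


res = 156543.03 * cos(40) / 2^6 = 156543.03 * 0.76604444 / 64 = 1873.73 m/pixel

1873.73 m/pixel


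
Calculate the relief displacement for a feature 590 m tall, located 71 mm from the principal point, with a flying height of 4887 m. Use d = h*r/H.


d = h * r / H = 590 * 71 / 4887 = 8.57 mm

8.57 mm


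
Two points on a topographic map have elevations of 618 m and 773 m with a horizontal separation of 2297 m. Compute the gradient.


gradient = (773 - 618) / 2297 = 155 / 2297 = 0.0675

0.0675


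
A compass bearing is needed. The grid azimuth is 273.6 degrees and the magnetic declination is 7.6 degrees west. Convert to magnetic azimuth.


magnetic azimuth = grid azimuth - declination (east +ve)
mag_az = 273.6 - -7.6 = 281.2 degrees

281.2 degrees


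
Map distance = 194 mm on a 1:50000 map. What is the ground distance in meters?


ground = 194 mm * 50000 / 1000 = 9700.0 m

9700.0 m


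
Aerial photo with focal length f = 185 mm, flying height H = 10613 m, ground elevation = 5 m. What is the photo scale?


scale = f / (H - h) = 185 mm / 10608 m = 185 / 10608000 = 1:57341

1:57341


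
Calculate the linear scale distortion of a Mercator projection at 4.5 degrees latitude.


SF = 1 / cos(4.5) = 1 / 0.996917 = 1.003

1.003


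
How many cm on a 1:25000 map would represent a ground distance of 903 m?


map_cm = 903 * 100 / 25000 = 3.612 cm ≈ 3.61 cm

3.61 cm


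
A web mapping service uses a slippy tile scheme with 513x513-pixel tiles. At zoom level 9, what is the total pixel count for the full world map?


tiles per axis = 2^9 = 512
total tiles = 512^2 = 262144
pixels per axis = 512 * 513 = 262656
total pixels = 262656^2 = 68988174336

68988174336 pixels


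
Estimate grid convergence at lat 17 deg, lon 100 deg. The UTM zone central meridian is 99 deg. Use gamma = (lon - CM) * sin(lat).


gamma = (100 - 99) * sin(17) = 1 * 0.292372 = 0.292 degrees

0.292 degrees


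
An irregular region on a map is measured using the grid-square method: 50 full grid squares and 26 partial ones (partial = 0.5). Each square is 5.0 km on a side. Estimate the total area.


effective squares = 50 + 26 * 0.5 = 63.0
area = 63.0 * 25.0 = 1575.0 km^2

1575.0 km^2


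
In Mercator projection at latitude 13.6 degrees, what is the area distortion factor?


area_distortion = 1/cos^2(13.6) = 1.059

1.059


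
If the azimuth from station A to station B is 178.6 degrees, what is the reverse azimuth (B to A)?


back azimuth = (178.6 + 180) mod 360 = 358.6 degrees

358.6 degrees


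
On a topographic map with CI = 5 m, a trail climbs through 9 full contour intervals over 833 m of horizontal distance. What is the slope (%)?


elevation change = 9 * 5 = 45 m
slope = 45 / 833 * 100 = 5.4%

5.4%


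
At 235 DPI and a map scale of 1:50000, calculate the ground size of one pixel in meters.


pixel_cm = 2.54 / 235 ≈ 0.010809 cm
ground = pixel_cm * 50000 / 100 = 2.54 * 50000 / (235 * 100) = 127000 / 23500 ≈ 5.4 m

5.4 m


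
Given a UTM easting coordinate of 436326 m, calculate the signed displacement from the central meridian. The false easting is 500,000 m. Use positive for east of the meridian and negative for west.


displacement = 436326 - 500000 = -63674 m

-63674 m


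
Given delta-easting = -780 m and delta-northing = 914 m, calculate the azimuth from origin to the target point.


az = atan2(-780, 914) = -40.5 deg
adjusted to 0-360: 319.5 degrees

319.5 degrees


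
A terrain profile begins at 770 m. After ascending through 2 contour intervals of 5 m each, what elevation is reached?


elevation = 770 + 2 * 5 = 780 m

780 m


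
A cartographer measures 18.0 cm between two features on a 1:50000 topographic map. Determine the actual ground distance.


ground = 18.0 cm * 50000 / 100 = 9000.0 m = 9.0 km

9.0 km


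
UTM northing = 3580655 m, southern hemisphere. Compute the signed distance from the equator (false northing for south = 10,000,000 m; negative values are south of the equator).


For southern: actual = 3580655 - 10000000 = -6419345 m

-6419345 m


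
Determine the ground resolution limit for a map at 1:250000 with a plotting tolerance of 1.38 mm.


ground = 1.38 mm * 250000 / 1000 = 345.0 m

345.0 m


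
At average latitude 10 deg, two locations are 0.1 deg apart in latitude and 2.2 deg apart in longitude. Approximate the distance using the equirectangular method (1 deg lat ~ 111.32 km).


dlat_km = 0.1 * 111.32 = 11.132
dlon_km = 2.2 * 111.32 * cos(10) ≈ 241.183
dist = sqrt(11.132^2 + 241.183^2) ≈ 241.4 km

241.4 km


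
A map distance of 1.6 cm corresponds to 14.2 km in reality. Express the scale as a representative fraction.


ground = 14.2 km = 1420000 cm; RF denominator = ground / map = 1420000 / 1.6 = 887500; RF = 1:887500

1:887500


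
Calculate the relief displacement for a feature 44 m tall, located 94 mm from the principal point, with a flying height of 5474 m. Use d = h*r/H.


d = h * r / H = 44 * 94 / 5474 = 0.76 mm

0.76 mm


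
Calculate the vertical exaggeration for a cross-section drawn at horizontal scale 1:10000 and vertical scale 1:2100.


VE = horizontal_scale / vertical_scale = 10000 / 2100 ≈ 4.8

4.8x


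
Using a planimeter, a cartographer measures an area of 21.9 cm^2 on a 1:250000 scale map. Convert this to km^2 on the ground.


ground_area = 21.9 * (250000/100)^2 = 136875000.0 m^2 = 136.875 km^2

136.875 km^2


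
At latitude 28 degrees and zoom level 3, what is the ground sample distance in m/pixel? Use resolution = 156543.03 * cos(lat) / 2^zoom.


res = 156543.03 * cos(28) / 2^3 = 156543.03 * 0.88294759 / 8 = 17277.41 m/pixel

17277.41 m/pixel


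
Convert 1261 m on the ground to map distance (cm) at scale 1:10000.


map_cm = 1261 * 100 / 10000 = 12.61 cm

12.61 cm


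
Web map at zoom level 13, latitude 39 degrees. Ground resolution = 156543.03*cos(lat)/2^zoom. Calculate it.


res = 156543.03 * cos(39) / 2^13 = 156543.03 * 0.77714596 / 8192 = 14.85 m/pixel

14.85 m/pixel


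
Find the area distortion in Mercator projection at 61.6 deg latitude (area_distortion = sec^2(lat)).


area_distortion = 1/cos^2(61.6) = 4.421

4.421


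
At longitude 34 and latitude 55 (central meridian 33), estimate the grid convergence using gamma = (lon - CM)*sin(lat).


gamma = (34 - 33) * sin(55) = 1 * 0.819152 = 0.819 degrees

0.819 degrees


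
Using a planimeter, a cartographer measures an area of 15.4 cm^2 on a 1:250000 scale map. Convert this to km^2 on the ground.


ground_area = 15.4 * (250000/100)^2 = 96250000.0 m^2 = 96.25 km^2

96.25 km^2


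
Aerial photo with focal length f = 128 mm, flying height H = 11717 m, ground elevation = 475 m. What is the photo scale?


scale = f / (H - h) = 128 mm / 11242 m = 128 / 11242000 = 1:87828

1:87828


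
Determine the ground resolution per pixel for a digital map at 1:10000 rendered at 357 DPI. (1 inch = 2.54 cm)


pixel_cm = 2.54 / 357 ≈ 0.007115 cm
ground = pixel_cm * 10000 / 100 = 2.54 * 10000 / (357 * 100) = 25400 / 35700 ≈ 0.71 m

0.71 m


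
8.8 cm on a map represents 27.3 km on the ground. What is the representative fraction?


ground = 27.3 km = 2730000 cm; RF denominator = ground / map = 2730000 / 8.8 ≈ 310227; RF = 1:310227

1:310227


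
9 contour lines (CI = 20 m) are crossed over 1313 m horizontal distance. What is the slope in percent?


elevation change = 9 * 20 = 180 m
slope = 180 / 1313 * 100 = 13.7%

13.7%


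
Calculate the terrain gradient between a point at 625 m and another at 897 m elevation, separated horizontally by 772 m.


gradient = (897 - 625) / 772 = 272 / 772 = 0.3523

0.3523


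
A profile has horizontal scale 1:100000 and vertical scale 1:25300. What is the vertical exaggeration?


VE = horizontal_scale / vertical_scale = 100000 / 25300 ≈ 4.0

4.0x


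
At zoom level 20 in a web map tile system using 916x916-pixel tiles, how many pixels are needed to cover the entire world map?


tiles per axis = 2^20 = 1048576
total tiles = 1048576^2 = 1099511627776
pixels per axis = 1048576 * 916 = 960495616
total pixels = 960495616^2 = 922551828355219456

922551828355219456 pixels


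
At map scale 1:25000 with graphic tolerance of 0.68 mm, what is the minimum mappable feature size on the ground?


ground = 0.68 mm * 25000 / 1000 = 17.0 m

17.0 m


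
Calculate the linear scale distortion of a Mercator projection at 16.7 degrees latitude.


SF = 1 / cos(16.7) = 1 / 0.957822 = 1.044

1.044


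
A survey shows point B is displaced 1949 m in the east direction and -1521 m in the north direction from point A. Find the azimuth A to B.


az = atan2(1949, -1521) = 128.0 deg
adjusted to 0-360: 128.0 degrees

128.0 degrees


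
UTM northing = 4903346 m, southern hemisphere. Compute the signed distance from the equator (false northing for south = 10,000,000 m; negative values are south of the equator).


For southern: actual = 4903346 - 10000000 = -5096654 m

-5096654 m


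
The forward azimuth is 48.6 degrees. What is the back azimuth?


back azimuth = (48.6 + 180) mod 360 = 228.6 degrees

228.6 degrees


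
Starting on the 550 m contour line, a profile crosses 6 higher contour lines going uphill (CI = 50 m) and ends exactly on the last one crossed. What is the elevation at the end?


elevation = 550 + 6 * 50 = 850 m

850 m


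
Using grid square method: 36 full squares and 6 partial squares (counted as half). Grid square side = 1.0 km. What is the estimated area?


effective squares = 36 + 6 * 0.5 = 39.0
area = 39.0 * 1.0 = 39.0 km^2

39.0 km^2


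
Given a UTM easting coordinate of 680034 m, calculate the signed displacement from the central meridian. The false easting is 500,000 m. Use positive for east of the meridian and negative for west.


displacement = 680034 - 500000 = 180034 m

180034 m


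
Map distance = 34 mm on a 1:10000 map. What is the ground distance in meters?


ground = 34 mm * 10000 / 1000 = 340.0 m

340.0 m


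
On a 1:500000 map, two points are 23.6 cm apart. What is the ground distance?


ground = 23.6 cm * 500000 / 100 = 118000.0 m = 118.0 km

118.0 km


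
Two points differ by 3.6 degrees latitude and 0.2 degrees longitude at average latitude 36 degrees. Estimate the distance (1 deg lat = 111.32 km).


dlat_km = 3.6 * 111.32 = 400.752
dlon_km = 0.2 * 111.32 * cos(36) ≈ 18.012
dist = sqrt(400.752^2 + 18.012^2) ≈ 401.2 km

401.2 km


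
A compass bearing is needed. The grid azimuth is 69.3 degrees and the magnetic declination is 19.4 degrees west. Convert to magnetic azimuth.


magnetic azimuth = grid azimuth - declination (east +ve)
mag_az = 69.3 - -19.4 = 88.7 degrees

88.7 degrees


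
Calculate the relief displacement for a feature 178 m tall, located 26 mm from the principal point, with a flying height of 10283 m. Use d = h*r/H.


d = h * r / H = 178 * 26 / 10283 = 0.45 mm

0.45 mm


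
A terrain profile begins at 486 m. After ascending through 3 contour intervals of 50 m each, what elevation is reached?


elevation = 486 + 3 * 50 = 636 m

636 m


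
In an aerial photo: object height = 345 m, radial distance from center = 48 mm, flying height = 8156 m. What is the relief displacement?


d = h * r / H = 345 * 48 / 8156 = 2.03 mm

2.03 mm


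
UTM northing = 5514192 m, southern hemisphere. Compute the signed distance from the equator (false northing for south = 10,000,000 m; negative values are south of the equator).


For southern: actual = 5514192 - 10000000 = -4485808 m

-4485808 m


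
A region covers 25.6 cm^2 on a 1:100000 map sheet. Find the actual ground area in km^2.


ground_area = 25.6 * (100000/100)^2 = 25600000.0 m^2 = 25.6 km^2

25.6 km^2


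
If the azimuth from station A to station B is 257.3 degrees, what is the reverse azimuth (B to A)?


back azimuth = (257.3 + 180) mod 360 = 77.3 degrees

77.3 degrees


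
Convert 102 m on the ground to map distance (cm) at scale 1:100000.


map_cm = 102 * 100 / 100000 = 0.102 cm ≈ 0.1 cm

0.1 cm


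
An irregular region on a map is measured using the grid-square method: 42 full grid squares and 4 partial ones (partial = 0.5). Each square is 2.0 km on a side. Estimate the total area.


effective squares = 42 + 4 * 0.5 = 44.0
area = 44.0 * 4.0 = 176.0 km^2

176.0 km^2


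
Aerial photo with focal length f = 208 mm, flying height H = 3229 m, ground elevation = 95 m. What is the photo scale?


scale = f / (H - h) = 208 mm / 3134 m = 208 / 3134000 = 1:15067

1:15067


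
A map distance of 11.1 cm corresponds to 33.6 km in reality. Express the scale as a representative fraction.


ground = 33.6 km = 3360000 cm; RF denominator = ground / map = 3360000 / 11.1 ≈ 302703; RF = 1:302703

1:302703


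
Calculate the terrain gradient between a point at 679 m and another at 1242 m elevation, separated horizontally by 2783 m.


gradient = (1242 - 679) / 2783 = 563 / 2783 = 0.2023

0.2023


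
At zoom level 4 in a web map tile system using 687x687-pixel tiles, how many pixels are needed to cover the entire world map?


tiles per axis = 2^4 = 16
total tiles = 16^2 = 256
pixels per axis = 16 * 687 = 10992
total pixels = 10992^2 = 120824064

120824064 pixels


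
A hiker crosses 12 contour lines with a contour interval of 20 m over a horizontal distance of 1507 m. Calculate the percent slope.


elevation change = 12 * 20 = 240 m
slope = 240 / 1507 * 100 = 15.9%

15.9%


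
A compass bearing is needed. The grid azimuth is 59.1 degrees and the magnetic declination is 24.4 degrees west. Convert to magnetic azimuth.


magnetic azimuth = grid azimuth - declination (east +ve)
mag_az = 59.1 - -24.4 = 83.5 degrees

83.5 degrees


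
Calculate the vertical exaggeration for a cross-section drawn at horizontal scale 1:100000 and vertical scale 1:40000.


VE = horizontal_scale / vertical_scale = 100000 / 40000 = 2.5

2.5x


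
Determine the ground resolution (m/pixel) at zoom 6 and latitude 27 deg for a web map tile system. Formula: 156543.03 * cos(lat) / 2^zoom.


res = 156543.03 * cos(27) / 2^6 = 156543.03 * 0.89100652 / 64 = 2179.39 m/pixel

2179.39 m/pixel


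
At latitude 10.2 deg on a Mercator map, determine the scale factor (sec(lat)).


SF = 1 / cos(10.2) = 1 / 0.984196 = 1.016

1.016


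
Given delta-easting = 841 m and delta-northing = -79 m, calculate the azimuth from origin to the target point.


az = atan2(841, -79) = 95.4 deg
adjusted to 0-360: 95.4 degrees

95.4 degrees


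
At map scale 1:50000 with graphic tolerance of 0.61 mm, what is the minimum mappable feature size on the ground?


ground = 0.61 mm * 50000 / 1000 = 30.5 m

30.5 m


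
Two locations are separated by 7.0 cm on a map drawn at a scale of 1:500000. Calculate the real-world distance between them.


ground = 7.0 cm * 500000 / 100 = 35000.0 m = 35.0 km

35.0 km


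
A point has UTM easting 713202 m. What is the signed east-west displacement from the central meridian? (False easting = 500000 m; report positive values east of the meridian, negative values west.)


displacement = 713202 - 500000 = 213202 m

213202 m


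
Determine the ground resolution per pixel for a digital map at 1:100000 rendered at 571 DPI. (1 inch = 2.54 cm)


pixel_cm = 2.54 / 571 ≈ 0.004448 cm
ground = pixel_cm * 100000 / 100 = 2.54 * 100000 / (571 * 100) = 254000 / 57100 ≈ 4.45 m

4.45 m


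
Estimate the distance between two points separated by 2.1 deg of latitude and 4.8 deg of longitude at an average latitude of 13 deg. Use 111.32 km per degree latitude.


dlat_km = 2.1 * 111.32 = 233.772
dlon_km = 4.8 * 111.32 * cos(13) ≈ 520.641
dist = sqrt(233.772^2 + 520.641^2) ≈ 570.7 km

570.7 km


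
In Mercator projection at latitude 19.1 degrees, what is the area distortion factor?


area_distortion = 1/cos^2(19.1) = 1.12

1.12


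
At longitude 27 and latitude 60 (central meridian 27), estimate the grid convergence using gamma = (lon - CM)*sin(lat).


gamma = (27 - 27) * sin(60) = 0 * 0.866025 = 0.0 degrees

0.0 degrees


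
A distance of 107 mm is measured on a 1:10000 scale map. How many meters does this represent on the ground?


ground = 107 mm * 10000 / 1000 = 1070.0 m

1070.0 m


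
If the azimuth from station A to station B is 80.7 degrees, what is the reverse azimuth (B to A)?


back azimuth = (80.7 + 180) mod 360 = 260.7 degrees

260.7 degrees


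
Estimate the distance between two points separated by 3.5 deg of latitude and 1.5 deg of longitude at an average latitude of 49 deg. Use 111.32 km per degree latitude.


dlat_km = 3.5 * 111.32 = 389.62
dlon_km = 1.5 * 111.32 * cos(49) ≈ 109.549
dist = sqrt(389.62^2 + 109.549^2) ≈ 404.7 km

404.7 km


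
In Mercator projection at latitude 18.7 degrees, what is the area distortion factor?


area_distortion = 1/cos^2(18.7) = 1.115

1.115


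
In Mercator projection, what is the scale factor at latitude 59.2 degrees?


SF = 1 / cos(59.2) = 1 / 0.512043 = 1.953

1.953


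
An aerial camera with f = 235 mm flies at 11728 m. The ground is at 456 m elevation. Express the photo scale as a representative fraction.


scale = f / (H - h) = 235 mm / 11272 m = 235 / 11272000 = 1:47966

1:47966


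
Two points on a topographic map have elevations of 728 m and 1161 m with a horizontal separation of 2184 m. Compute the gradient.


gradient = (1161 - 728) / 2184 = 433 / 2184 = 0.1983

0.1983


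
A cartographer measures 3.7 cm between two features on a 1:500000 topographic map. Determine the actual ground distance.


ground = 3.7 cm * 500000 / 100 = 18500.0 m = 18.5 km

18.5 km


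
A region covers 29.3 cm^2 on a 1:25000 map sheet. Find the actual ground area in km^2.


ground_area = 29.3 * (25000/100)^2 = 1831250.0 m^2 = 1.83125 km^2 ≈ 1.831 km^2

1.831 km^2


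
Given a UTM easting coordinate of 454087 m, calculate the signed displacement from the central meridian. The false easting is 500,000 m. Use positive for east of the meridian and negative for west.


displacement = 454087 - 500000 = -45913 m

-45913 m


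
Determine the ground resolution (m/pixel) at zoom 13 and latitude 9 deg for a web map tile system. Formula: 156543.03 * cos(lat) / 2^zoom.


res = 156543.03 * cos(9) / 2^13 = 156543.03 * 0.98768834 / 8192 = 18.87 m/pixel

18.87 m/pixel


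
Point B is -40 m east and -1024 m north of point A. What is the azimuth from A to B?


az = atan2(-40, -1024) = -177.8 deg
adjusted to 0-360: 182.2 degrees

182.2 degrees


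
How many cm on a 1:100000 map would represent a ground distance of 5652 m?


map_cm = 5652 * 100 / 100000 = 5.652 cm ≈ 5.65 cm

5.65 cm


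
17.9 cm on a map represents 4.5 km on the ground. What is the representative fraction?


ground = 4.5 km = 450000 cm; RF denominator = ground / map = 450000 / 17.9 ≈ 25140; RF = 1:25140

1:25140


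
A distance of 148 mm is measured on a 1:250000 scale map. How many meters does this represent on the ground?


ground = 148 mm * 250000 / 1000 = 37000.0 m

37000.0 m


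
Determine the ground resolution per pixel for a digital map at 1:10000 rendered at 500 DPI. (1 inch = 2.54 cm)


pixel_cm = 2.54 / 500 = 0.00508 cm
ground = pixel_cm * 10000 / 100 = 2.54 * 10000 / (500 * 100) = 25400 / 50000 ≈ 0.51 m

0.51 m


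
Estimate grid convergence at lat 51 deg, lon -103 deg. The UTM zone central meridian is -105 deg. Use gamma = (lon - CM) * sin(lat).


gamma = (-103 - -105) * sin(51) = 2 * 0.777146 = 1.554 degrees

1.554 degrees


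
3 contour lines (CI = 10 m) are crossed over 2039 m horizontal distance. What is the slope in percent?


elevation change = 3 * 10 = 30 m
slope = 30 / 2039 * 100 = 1.5%

1.5%


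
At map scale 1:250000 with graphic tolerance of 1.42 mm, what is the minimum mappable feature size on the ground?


ground = 1.42 mm * 250000 / 1000 = 355.0 m

355.0 m


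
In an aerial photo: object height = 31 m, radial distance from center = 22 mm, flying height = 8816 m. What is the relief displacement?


d = h * r / H = 31 * 22 / 8816 = 0.08 mm

0.08 mm


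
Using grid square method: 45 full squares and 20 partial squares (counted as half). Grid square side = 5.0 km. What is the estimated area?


effective squares = 45 + 20 * 0.5 = 55.0
area = 55.0 * 25.0 = 1375.0 km^2

1375.0 km^2


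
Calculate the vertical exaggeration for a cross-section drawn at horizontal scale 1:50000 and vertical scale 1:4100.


VE = horizontal_scale / vertical_scale = 50000 / 4100 ≈ 12.2

12.2x


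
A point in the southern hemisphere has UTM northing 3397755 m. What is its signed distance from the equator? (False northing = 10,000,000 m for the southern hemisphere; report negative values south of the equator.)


For southern: actual = 3397755 - 10000000 = -6602245 m

-6602245 m


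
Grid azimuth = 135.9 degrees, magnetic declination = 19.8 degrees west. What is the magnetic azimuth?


magnetic azimuth = grid azimuth - declination (east +ve)
mag_az = 135.9 - -19.8 = 155.7 degrees

155.7 degrees


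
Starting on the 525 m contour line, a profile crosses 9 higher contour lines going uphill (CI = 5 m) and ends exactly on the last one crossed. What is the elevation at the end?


elevation = 525 + 9 * 5 = 570 m

570 m
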